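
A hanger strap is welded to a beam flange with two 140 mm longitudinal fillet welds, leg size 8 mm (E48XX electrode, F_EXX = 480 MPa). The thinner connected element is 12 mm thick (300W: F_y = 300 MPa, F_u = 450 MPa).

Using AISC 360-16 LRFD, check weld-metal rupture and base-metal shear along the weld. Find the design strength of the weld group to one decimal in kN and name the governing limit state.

Weld metal: throat = 0.707×8 = 5.656 mm, L = 2×140 = 280 mm. φR_n = 0.75 × 0.6 × 480 × 5.656 × 280 = 342.1 kN.
Base metal shear (12 mm plate): yield φR_n = 1.0×0.6×300×12×280 = 604.8 kN; rupture φR_n = 0.75×0.6×450×12×280 = 680.4 kN; take 604.8 kN (yield).
Governing: min(342.1, 604.8) = 342.1 kN → weld metal.

342.1 kN (weld metal governs)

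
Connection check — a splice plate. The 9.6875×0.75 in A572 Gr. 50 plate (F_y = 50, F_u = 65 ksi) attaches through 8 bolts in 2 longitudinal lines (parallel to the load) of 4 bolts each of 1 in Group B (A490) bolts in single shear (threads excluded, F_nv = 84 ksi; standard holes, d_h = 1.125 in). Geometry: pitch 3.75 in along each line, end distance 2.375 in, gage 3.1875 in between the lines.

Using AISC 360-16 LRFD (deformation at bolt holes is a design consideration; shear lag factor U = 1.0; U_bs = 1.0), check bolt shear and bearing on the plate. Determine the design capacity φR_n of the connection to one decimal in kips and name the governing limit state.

395.8 kips (bolt shear governs)

Bolt shear: A_b = π(1)²/4 = 0.7854 in². φR_n = 0.75 × 84 × 0.7854 × 8 × 1 = 395.8 kips.
Bearing (0.75 in plate, F_u = 65 ksi): end bolts L_c = 2.375 − 1.125/2 = 1.8125, R_n = min(1.2×1.8125×0.75×65, 2.4×1×0.75×65) = 106.03 kips/bolt; interior L_c = 3.75 − 1.125 = 2.625, R_n = 117 kips/bolt. φR_n = 0.75 × (2×106.03 + 6×117) = 685.5 kips.
Governing: min(395.8, 685.5) = 395.8 kips → bolt shear.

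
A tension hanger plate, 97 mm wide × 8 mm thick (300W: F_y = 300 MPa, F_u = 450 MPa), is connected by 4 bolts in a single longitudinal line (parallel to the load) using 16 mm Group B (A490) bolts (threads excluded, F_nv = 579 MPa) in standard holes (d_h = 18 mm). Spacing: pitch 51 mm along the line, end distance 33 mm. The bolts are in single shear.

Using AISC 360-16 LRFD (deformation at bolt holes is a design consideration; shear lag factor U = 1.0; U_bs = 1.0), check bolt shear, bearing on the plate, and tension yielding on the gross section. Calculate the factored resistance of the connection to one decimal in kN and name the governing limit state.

Bolt shear: A_b = π(16)²/4 = 201.06 mm². φR_n = 0.75 × 579 × 201.06 × 4 × 1 = 349.2 kN.
Bearing (8 mm plate, F_u = 450 MPa): end bolts L_c = 33 − 18/2 = 24, R_n = min(1.2×24×8×450, 2.4×16×8×450) = 103.68 kN/bolt; interior L_c = 51 − 18 = 33, R_n = 138.24 kN/bolt. φR_n = 0.75 × (1×103.68 + 3×138.24) = 388.8 kN.
Tension yield (gross): A_g = 97×8 = 776 mm². φR_n = 0.90 × 300 × 776 = 209.5 kN.
Governing: min(349.2, 388.8, 209.5) = 209.5 kN → gross-section yield.

209.5 kN (gross-section yield governs)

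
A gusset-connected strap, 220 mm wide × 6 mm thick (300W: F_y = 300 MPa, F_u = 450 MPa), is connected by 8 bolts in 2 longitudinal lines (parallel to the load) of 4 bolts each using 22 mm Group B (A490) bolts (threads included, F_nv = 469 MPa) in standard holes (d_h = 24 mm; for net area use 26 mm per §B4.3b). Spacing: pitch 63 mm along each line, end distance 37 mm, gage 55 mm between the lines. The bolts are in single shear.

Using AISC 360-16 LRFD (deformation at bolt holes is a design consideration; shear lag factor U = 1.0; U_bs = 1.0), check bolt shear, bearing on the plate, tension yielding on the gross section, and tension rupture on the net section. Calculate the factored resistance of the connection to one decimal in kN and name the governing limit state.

340.2 kN (net-section rupture governs)

Bolt shear: A_b = π(22)²/4 = 380.13 mm². φR_n = 0.75 × 469 × 380.13 × 8 × 1 = 1069.7 kN.
Bearing (6 mm plate, F_u = 450 MPa): end bolts L_c = 37 − 24/2 = 25, R_n = min(1.2×25×6×450, 2.4×22×6×450) = 81 kN/bolt; interior L_c = 63 − 24 = 39, R_n = 126.36 kN/bolt. φR_n = 0.75 × (2×81 + 6×126.36) = 690.1 kN.
Tension yield (gross): A_g = 220×6 = 1320 mm². φR_n = 0.90 × 300 × 1320 = 356.4 kN.
Tension rupture (net): A_n = (220 − 2×26)×6 = 1008 mm² (U = 1.0, A_e = A_n). φR_n = 0.75 × 450 × 1008 = 340.2 kN.
Governing: min(1069.7, 690.1, 356.4, 340.2) = 340.2 kN → net-section rupture.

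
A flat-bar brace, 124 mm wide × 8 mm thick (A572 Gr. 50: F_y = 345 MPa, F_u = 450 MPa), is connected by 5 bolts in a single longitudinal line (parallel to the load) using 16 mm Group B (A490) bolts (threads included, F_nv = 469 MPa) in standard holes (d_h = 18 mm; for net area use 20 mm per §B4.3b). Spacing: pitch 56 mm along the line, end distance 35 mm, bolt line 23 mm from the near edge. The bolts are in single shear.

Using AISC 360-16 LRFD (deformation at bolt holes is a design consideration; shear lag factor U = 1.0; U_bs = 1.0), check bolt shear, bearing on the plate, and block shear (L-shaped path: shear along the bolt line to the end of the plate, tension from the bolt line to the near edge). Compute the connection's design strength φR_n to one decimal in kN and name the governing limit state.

308.9 kN (block shear governs)

Bolt shear: A_b = π(16)²/4 = 201.06 mm². φR_n = 0.75 × 469 × 201.06 × 5 × 1 = 353.6 kN.
Bearing (8 mm plate, F_u = 450 MPa): end bolts L_c = 35 − 18/2 = 26, R_n = min(1.2×26×8×450, 2.4×16×8×450) = 112.32 kN/bolt; interior L_c = 56 − 18 = 38, R_n = 138.24 kN/bolt. φR_n = 0.75 × (1×112.32 + 4×138.24) = 499.0 kN.
Block shear: shear path 1×[35+4×56] = 1×259 mm, A_gv = 2072, A_nv = 1×(259 − 4.5×20)×8 = 1352 mm²; tension to near edge: (23 − 0.5×20)×8 = 104 mm². R_n = min(0.6×450×1352, 0.6×345×2072) + 1.0×450×104 = min(365.04, 428.9) + 46.8 = 411.84 kN. φR_n = 0.75 × 411.84 = 308.9 kN.
Governing: min(353.6, 499.0, 308.9) = 308.9 kN → block shear.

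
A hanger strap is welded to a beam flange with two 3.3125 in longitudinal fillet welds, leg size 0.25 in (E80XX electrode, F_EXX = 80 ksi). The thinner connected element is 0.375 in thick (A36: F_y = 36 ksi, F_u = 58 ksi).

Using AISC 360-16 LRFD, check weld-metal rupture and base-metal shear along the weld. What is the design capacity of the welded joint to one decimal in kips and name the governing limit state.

Weld metal: throat = 0.707×0.25 = 0.17675 in, L = 2×3.3125 = 6.625 in. φR_n = 0.75 × 0.6 × 80 × 0.17675 × 6.625 = 42.2 kips.
Base metal shear (0.375 in plate): yield φR_n = 1.0×0.6×36×0.375×6.625 = 53.7 kips; rupture φR_n = 0.75×0.6×58×0.375×6.625 = 64.8 kips; take 53.7 kips (yield).
Governing: min(42.2, 53.7) = 42.2 kips → weld metal.

42.2 kips (weld metal governs)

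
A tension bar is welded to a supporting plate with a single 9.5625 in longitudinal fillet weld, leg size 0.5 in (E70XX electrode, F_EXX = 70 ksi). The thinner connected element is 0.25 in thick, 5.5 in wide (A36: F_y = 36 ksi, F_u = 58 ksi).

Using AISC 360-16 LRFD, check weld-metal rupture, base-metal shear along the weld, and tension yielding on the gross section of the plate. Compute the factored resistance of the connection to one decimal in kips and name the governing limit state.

Weld metal: throat = 0.707×0.5 = 0.3535 in, L = 9.5625 in. φR_n = 0.75 × 0.6 × 70 × 0.3535 × 9.5625 = 106.5 kips.
Base metal shear (0.25 in plate): yield φR_n = 1.0×0.6×36×0.25×9.5625 = 51.6 kips; rupture φR_n = 0.75×0.6×58×0.25×9.5625 = 62.4 kips; take 51.6 kips (yield).
Tension yield (gross): A_g = 5.5×0.25 = 1.375 in². φR_n = 0.90 × 36 × 1.375 = 44.6 kips.
Governing: min(106.5, 51.6, 44.6) = 44.6 kips → gross-section yield.

44.6 kips (gross-section yield governs)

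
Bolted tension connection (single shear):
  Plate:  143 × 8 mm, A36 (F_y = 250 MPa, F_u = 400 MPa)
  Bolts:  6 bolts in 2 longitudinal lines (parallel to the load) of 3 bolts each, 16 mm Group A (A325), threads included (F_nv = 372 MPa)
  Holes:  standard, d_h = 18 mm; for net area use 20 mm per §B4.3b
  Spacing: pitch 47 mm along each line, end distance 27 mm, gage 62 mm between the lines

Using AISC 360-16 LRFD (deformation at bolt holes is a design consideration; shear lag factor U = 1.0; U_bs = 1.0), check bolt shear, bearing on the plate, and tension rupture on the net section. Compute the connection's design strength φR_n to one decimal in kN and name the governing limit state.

Bolt shear: A_b = π(16)²/4 = 201.06 mm². φR_n = 0.75 × 372 × 201.06 × 6 × 1 = 336.6 kN.
Bearing (8 mm plate, F_u = 400 MPa): end bolts L_c = 27 − 18/2 = 18, R_n = min(1.2×18×8×400, 2.4×16×8×400) = 69.12 kN/bolt; interior L_c = 47 − 18 = 29, R_n = 111.36 kN/bolt. φR_n = 0.75 × (2×69.12 + 4×111.36) = 437.8 kN.
Tension rupture (net): A_n = (143 − 2×20)×8 = 824 mm² (U = 1.0, A_e = A_n). φR_n = 0.75 × 400 × 824 = 247.2 kN.
Governing: min(336.6, 437.8, 247.2) = 247.2 kN → net-section rupture.

247.2 kN (net-section rupture governs)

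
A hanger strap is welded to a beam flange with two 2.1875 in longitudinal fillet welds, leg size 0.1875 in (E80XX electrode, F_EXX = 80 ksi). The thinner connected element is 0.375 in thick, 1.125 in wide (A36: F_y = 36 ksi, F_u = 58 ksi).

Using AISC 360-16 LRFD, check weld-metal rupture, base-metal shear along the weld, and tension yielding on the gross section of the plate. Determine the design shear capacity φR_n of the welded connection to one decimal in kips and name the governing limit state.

Weld metal: throat = 0.707×0.1875 = 0.13256 in, L = 2×2.1875 = 4.375 in. φR_n = 0.75 × 0.6 × 80 × 0.13256 × 4.375 = 20.9 kips.
Base metal shear (0.375 in plate): yield φR_n = 1.0×0.6×36×0.375×4.375 = 35.4 kips; rupture φR_n = 0.75×0.6×58×0.375×4.375 = 42.8 kips; take 35.4 kips (yield).
Tension yield (gross): A_g = 1.125×0.375 = 0.42188 in². φR_n = 0.90 × 36 × 0.42188 = 13.7 kips.
Governing: min(20.9, 35.4, 13.7) = 13.7 kips → gross-section yield.

13.7 kips (gross-section yield governs)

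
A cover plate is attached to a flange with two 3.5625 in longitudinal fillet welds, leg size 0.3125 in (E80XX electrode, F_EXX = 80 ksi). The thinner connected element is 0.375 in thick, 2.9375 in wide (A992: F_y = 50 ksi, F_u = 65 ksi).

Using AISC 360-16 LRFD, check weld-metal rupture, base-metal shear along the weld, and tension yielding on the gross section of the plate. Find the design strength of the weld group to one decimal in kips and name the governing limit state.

49.6 kips (gross-section yield governs)

Weld metal: throat = 0.707×0.3125 = 0.22094 in, L = 2×3.5625 = 7.125 in. φR_n = 0.75 × 0.6 × 80 × 0.22094 × 7.125 = 56.7 kips.
Base metal shear (0.375 in plate): yield φR_n = 1.0×0.6×50×0.375×7.125 = 80.2 kips; rupture φR_n = 0.75×0.6×65×0.375×7.125 = 78.2 kips; take 78.2 kips (rupture).
Tension yield (gross): A_g = 2.9375×0.375 = 1.1016 in². φR_n = 0.90 × 50 × 1.1016 = 49.6 kips.
Governing: min(56.7, 78.2, 49.6) = 49.6 kips → gross-section yield.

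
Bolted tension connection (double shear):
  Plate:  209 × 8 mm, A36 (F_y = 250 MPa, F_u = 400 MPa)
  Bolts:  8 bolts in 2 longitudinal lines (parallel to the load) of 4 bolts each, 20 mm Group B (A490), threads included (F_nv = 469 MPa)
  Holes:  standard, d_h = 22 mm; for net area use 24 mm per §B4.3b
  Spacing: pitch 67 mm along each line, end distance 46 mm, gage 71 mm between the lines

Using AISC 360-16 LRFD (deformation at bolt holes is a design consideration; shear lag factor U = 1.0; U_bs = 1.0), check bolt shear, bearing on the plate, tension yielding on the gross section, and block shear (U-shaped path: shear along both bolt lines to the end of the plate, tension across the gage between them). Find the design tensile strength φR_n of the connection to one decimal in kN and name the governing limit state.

Bolt shear: A_b = π(20)²/4 = 314.16 mm². φR_n = 0.75 × 469 × 314.16 × 8 × 2 = 1768.1 kN.
Bearing (8 mm plate, F_u = 400 MPa): end bolts L_c = 46 − 22/2 = 35, R_n = min(1.2×35×8×400, 2.4×20×8×400) = 134.4 kN/bolt; interior L_c = 67 − 22 = 45, R_n = 153.6 kN/bolt. φR_n = 0.75 × (2×134.4 + 6×153.6) = 892.8 kN.
Tension yield (gross): A_g = 209×8 = 1672 mm². φR_n = 0.90 × 250 × 1672 = 376.2 kN.
Block shear: shear path 2×[46+3×67] = 2×247 mm, A_gv = 3952, A_nv = 2×(247 − 3.5×24)×8 = 2608 mm²; tension across gage: (71 − 1×24)×8 = 376 mm². R_n = min(0.6×400×2608, 0.6×250×3952) + 1.0×400×376 = min(625.92, 592.8) + 150.4 = 743.2 kN. φR_n = 0.75 × 743.2 = 557.4 kN.
Governing: min(1768.1, 892.8, 376.2, 557.4) = 376.2 kN → gross-section yield.

376.2 kN (gross-section yield governs)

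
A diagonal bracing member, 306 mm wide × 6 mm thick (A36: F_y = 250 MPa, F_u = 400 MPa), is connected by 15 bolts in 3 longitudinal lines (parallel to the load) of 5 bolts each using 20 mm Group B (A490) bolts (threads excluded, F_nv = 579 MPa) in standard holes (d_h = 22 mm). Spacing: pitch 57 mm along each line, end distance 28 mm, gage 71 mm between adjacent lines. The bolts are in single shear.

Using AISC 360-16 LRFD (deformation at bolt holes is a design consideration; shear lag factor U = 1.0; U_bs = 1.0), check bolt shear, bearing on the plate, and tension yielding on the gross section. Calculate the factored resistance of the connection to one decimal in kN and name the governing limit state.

413.1 kN (gross-section yield governs)

Bolt shear: A_b = π(20)²/4 = 314.16 mm². φR_n = 0.75 × 579 × 314.16 × 15 × 1 = 2046.4 kN.
Bearing (6 mm plate, F_u = 400 MPa): end bolts L_c = 28 − 22/2 = 17, R_n = min(1.2×17×6×400, 2.4×20×6×400) = 48.96 kN/bolt; interior L_c = 57 − 22 = 35, R_n = 100.8 kN/bolt. φR_n = 0.75 × (3×48.96 + 12×100.8) = 1017.4 kN.
Tension yield (gross): A_g = 306×6 = 1836 mm². φR_n = 0.90 × 250 × 1836 = 413.1 kN.
Governing: min(2046.4, 1017.4, 413.1) = 413.1 kN → gross-section yield.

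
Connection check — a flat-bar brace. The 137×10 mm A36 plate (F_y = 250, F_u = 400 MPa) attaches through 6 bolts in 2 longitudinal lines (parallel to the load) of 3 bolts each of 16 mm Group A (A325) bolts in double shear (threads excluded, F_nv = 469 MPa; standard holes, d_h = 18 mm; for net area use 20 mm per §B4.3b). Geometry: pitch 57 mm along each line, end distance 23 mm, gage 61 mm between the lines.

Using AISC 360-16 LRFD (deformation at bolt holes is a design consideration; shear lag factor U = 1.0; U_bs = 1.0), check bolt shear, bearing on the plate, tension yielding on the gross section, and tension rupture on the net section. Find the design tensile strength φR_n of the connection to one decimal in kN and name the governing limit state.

291.0 kN (net-section rupture governs)

Bolt shear: A_b = π(16)²/4 = 201.06 mm². φR_n = 0.75 × 469 × 201.06 × 6 × 2 = 848.7 kN.
Bearing (10 mm plate, F_u = 400 MPa): end bolts L_c = 23 − 18/2 = 14, R_n = min(1.2×14×10×400, 2.4×16×10×400) = 67.2 kN/bolt; interior L_c = 57 − 18 = 39, R_n = 153.6 kN/bolt. φR_n = 0.75 × (2×67.2 + 4×153.6) = 561.6 kN.
Tension yield (gross): A_g = 137×10 = 1370 mm². φR_n = 0.90 × 250 × 1370 = 308.3 kN.
Tension rupture (net): A_n = (137 − 2×20)×10 = 970 mm² (U = 1.0, A_e = A_n). φR_n = 0.75 × 400 × 970 = 291.0 kN.
Governing: min(848.7, 561.6, 308.3, 291.0) = 291.0 kN → net-section rupture.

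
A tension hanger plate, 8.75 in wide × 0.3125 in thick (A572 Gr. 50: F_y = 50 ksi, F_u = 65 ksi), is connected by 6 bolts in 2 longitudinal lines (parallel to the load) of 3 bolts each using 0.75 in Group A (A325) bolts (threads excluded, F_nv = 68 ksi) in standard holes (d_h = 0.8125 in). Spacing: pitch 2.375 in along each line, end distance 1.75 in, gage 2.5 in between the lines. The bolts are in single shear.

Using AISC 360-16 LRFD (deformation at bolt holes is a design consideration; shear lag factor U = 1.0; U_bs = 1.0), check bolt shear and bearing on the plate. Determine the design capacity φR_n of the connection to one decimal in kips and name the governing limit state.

135.2 kips (bolt shear governs)

Bolt shear: A_b = π(0.75)²/4 = 0.44179 in². φR_n = 0.75 × 68 × 0.44179 × 6 × 1 = 135.2 kips.
Bearing (0.3125 in plate, F_u = 65 ksi): end bolts L_c = 1.75 − 0.8125/2 = 1.34375, R_n = min(1.2×1.34375×0.3125×65, 2.4×0.75×0.3125×65) = 32.754 kips/bolt; interior L_c = 2.375 − 0.8125 = 1.5625, R_n = 36.563 kips/bolt. φR_n = 0.75 × (2×32.754 + 4×36.563) = 158.8 kips.
Governing: min(135.2, 158.8) = 135.2 kips → bolt shear.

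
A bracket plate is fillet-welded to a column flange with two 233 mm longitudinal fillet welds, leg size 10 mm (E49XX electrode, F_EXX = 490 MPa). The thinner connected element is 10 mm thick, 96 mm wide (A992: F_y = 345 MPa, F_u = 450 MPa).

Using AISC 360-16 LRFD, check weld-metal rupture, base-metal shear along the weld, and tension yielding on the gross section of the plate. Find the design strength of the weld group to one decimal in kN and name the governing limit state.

298.1 kN (gross-section yield governs)

Weld metal: throat = 0.707×10 = 7.07 mm, L = 2×233 = 466 mm. φR_n = 0.75 × 0.6 × 490 × 7.07 × 466 = 726.5 kN.
Base metal shear (10 mm plate): yield φR_n = 1.0×0.6×345×10×466 = 964.6 kN; rupture φR_n = 0.75×0.6×450×10×466 = 943.7 kN; take 943.7 kN (rupture).
Tension yield (gross): A_g = 96×10 = 960 mm². φR_n = 0.90 × 345 × 960 = 298.1 kN.
Governing: min(726.5, 943.7, 298.1) = 298.1 kN → gross-section yield.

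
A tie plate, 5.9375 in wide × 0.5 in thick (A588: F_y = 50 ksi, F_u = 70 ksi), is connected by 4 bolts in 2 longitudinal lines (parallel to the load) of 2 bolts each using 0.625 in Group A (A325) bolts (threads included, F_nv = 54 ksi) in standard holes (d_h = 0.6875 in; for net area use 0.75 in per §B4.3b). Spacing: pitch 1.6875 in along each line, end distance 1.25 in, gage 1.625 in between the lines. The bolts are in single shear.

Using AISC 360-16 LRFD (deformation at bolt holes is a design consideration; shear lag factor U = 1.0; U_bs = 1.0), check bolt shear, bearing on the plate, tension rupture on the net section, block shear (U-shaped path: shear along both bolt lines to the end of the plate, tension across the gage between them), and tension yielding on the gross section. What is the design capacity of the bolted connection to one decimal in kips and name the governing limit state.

Bolt shear: A_b = π(0.625)²/4 = 0.3068 in². φR_n = 0.75 × 54 × 0.3068 × 4 × 1 = 49.7 kips.
Bearing (0.5 in plate, F_u = 70 ksi): end bolts L_c = 1.25 − 0.6875/2 = 0.90625, R_n = min(1.2×0.90625×0.5×70, 2.4×0.625×0.5×70) = 38.063 kips/bolt; interior L_c = 1.6875 − 0.6875 = 1, R_n = 42 kips/bolt. φR_n = 0.75 × (2×38.063 + 2×42) = 120.1 kips.
Tension rupture (net): A_n = (5.9375 − 2×0.75)×0.5 = 2.2188 in² (U = 1.0, A_e = A_n). φR_n = 0.75 × 70 × 2.2188 = 116.5 kips.
Block shear: shear path 2×[1.25+1×1.6875] = 2×2.9375 in, A_gv = 2.9375, A_nv = 2×(2.9375 − 1.5×0.75)×0.5 = 1.8125 in²; tension across gage: (1.625 − 1×0.75)×0.5 = 0.4375 in². R_n = min(0.6×70×1.8125, 0.6×50×2.9375) + 1.0×70×0.4375 = min(76.125, 88.125) + 30.625 = 106.75 kips. φR_n = 0.75 × 106.75 = 80.1 kips.
Tension yield (gross): A_g = 5.9375×0.5 = 2.9688 in². φR_n = 0.90 × 50 × 2.9688 = 133.6 kips.
Governing: min(49.7, 120.1, 116.5, 80.1, 133.6) = 49.7 kips → bolt shear.

49.7 kips (bolt shear governs)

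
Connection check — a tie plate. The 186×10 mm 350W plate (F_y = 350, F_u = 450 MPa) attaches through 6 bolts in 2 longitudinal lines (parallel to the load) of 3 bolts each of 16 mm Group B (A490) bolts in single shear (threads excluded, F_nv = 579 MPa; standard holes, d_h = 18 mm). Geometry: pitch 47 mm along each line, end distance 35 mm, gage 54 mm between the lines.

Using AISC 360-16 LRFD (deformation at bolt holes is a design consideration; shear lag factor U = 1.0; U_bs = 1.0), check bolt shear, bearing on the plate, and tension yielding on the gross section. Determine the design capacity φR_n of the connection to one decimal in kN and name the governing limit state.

523.9 kN (bolt shear governs)

Bolt shear: A_b = π(16)²/4 = 201.06 mm². φR_n = 0.75 × 579 × 201.06 × 6 × 1 = 523.9 kN.
Bearing (10 mm plate, F_u = 450 MPa): end bolts L_c = 35 − 18/2 = 26, R_n = min(1.2×26×10×450, 2.4×16×10×450) = 140.4 kN/bolt; interior L_c = 47 − 18 = 29, R_n = 156.6 kN/bolt. φR_n = 0.75 × (2×140.4 + 4×156.6) = 680.4 kN.
Tension yield (gross): A_g = 186×10 = 1860 mm². φR_n = 0.90 × 350 × 1860 = 585.9 kN.
Governing: min(523.9, 680.4, 585.9) = 523.9 kN → bolt shear.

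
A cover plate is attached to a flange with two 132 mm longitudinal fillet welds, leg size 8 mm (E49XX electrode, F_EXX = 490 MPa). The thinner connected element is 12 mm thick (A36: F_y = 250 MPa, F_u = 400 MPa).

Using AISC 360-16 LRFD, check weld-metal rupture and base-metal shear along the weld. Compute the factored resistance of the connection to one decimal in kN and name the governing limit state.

329.2 kN (weld metal governs)

Weld metal: throat = 0.707×8 = 5.656 mm, L = 2×132 = 264 mm. φR_n = 0.75 × 0.6 × 490 × 5.656 × 264 = 329.2 kN.
Base metal shear (12 mm plate): yield φR_n = 1.0×0.6×250×12×264 = 475.2 kN; rupture φR_n = 0.75×0.6×400×12×264 = 570.2 kN; take 475.2 kN (yield).
Governing: min(329.2, 475.2) = 329.2 kN → weld metal.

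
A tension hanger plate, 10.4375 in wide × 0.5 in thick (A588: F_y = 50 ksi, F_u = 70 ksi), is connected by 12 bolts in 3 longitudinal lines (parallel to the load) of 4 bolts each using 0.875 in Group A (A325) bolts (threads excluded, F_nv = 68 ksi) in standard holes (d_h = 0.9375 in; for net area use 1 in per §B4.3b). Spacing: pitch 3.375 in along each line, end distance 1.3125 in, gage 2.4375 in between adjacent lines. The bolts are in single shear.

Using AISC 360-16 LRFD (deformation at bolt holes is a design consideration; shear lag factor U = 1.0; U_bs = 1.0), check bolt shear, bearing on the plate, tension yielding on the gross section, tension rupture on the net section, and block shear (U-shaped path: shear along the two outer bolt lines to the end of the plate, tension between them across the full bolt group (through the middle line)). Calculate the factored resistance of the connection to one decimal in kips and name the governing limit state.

195.2 kips (net-section rupture governs)

Bolt shear: A_b = π(0.875)²/4 = 0.60132 in². φR_n = 0.75 × 68 × 0.60132 × 12 × 1 = 368.0 kips.
Bearing (0.5 in plate, F_u = 70 ksi): end bolts L_c = 1.3125 − 0.9375/2 = 0.84375, R_n = min(1.2×0.84375×0.5×70, 2.4×0.875×0.5×70) = 35.438 kips/bolt; interior L_c = 3.375 − 0.9375 = 2.4375, R_n = 73.5 kips/bolt. φR_n = 0.75 × (3×35.438 + 9×73.5) = 575.9 kips.
Tension yield (gross): A_g = 10.4375×0.5 = 5.2188 in². φR_n = 0.90 × 50 × 5.2188 = 234.8 kips.
Tension rupture (net): A_n = (10.4375 − 3×1)×0.5 = 3.7188 in² (U = 1.0, A_e = A_n). φR_n = 0.75 × 70 × 3.7188 = 195.2 kips.
Block shear: shear path 2×[1.3125+3×3.375] = 2×11.4375 in, A_gv = 11.438, A_nv = 2×(11.4375 − 3.5×1)×0.5 = 7.9375 in²; tension across gage: (4.875 − 2×1)×0.5 = 1.4375 in². R_n = min(0.6×70×7.9375, 0.6×50×11.438) + 1.0×70×1.4375 = min(333.38, 343.14) + 100.63 = 434.01 kips. φR_n = 0.75 × 434.01 = 325.5 kips.
Governing: min(368.0, 575.9, 234.8, 195.2, 325.5) = 195.2 kips → net-section rupture.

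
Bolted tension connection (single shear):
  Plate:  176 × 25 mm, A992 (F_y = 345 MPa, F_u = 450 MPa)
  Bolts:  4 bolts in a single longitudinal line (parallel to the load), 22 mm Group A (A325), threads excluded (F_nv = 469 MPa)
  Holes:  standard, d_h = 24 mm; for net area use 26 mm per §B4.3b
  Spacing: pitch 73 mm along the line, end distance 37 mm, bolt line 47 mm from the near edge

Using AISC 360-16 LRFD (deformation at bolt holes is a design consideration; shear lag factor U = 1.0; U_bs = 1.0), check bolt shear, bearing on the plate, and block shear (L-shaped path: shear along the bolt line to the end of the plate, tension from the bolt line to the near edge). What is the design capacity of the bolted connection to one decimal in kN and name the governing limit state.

Bolt shear: A_b = π(22)²/4 = 380.13 mm². φR_n = 0.75 × 469 × 380.13 × 4 × 1 = 534.8 kN.
Bearing (25 mm plate, F_u = 450 MPa): end bolts L_c = 37 − 24/2 = 25, R_n = min(1.2×25×25×450, 2.4×22×25×450) = 337.5 kN/bolt; interior L_c = 73 − 24 = 49, R_n = 594 kN/bolt. φR_n = 0.75 × (1×337.5 + 3×594) = 1589.6 kN.
Block shear: shear path 1×[37+3×73] = 1×256 mm, A_gv = 6400, A_nv = 1×(256 − 3.5×26)×25 = 4125 mm²; tension to near edge: (47 − 0.5×26)×25 = 850 mm². R_n = min(0.6×450×4125, 0.6×345×6400) + 1.0×450×850 = min(1113.8, 1324.8) + 382.5 = 1496.3 kN. φR_n = 0.75 × 1496.3 = 1122.2 kN.
Governing: min(534.8, 1589.6, 1122.2) = 534.8 kN → bolt shear.

534.8 kN (bolt shear governs)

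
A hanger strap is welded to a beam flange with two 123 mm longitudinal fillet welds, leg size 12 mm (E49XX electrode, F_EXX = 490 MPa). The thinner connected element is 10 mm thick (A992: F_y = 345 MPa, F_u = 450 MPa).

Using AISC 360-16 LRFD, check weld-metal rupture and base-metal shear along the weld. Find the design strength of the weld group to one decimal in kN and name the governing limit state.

460.2 kN (weld metal governs)

Weld metal: throat = 0.707×12 = 8.484 mm, L = 2×123 = 246 mm. φR_n = 0.75 × 0.6 × 490 × 8.484 × 246 = 460.2 kN.
Base metal shear (10 mm plate): yield φR_n = 1.0×0.6×345×10×246 = 509.2 kN; rupture φR_n = 0.75×0.6×450×10×246 = 498.2 kN; take 498.2 kN (rupture).
Governing: min(460.2, 498.2) = 460.2 kN → weld metal.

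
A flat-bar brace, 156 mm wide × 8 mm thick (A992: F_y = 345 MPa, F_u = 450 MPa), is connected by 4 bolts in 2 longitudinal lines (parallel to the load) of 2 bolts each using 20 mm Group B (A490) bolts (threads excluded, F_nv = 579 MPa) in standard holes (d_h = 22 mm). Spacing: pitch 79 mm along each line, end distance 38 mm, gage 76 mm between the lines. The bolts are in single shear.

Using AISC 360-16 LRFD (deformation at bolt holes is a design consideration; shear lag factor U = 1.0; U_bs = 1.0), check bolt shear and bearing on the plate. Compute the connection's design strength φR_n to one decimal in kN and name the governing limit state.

Bolt shear: A_b = π(20)²/4 = 314.16 mm². φR_n = 0.75 × 579 × 314.16 × 4 × 1 = 545.7 kN.
Bearing (8 mm plate, F_u = 450 MPa): end bolts L_c = 38 − 22/2 = 27, R_n = min(1.2×27×8×450, 2.4×20×8×450) = 116.64 kN/bolt; interior L_c = 79 − 22 = 57, R_n = 172.8 kN/bolt. φR_n = 0.75 × (2×116.64 + 2×172.8) = 434.2 kN.
Governing: min(545.7, 434.2) = 434.2 kN → bearing.

434.2 kN (bearing governs)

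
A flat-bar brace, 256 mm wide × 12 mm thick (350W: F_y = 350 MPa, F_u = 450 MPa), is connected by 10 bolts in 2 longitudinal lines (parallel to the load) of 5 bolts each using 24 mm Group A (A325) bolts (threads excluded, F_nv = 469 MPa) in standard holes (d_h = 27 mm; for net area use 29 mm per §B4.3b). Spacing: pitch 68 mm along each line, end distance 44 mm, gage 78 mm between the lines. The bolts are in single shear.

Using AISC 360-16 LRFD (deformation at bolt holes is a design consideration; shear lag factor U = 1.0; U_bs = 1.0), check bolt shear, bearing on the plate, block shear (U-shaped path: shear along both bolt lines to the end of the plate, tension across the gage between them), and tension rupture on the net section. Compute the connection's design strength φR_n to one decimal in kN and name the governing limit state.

Bolt shear: A_b = π(24)²/4 = 452.39 mm². φR_n = 0.75 × 469 × 452.39 × 10 × 1 = 1591.3 kN.
Bearing (12 mm plate, F_u = 450 MPa): end bolts L_c = 44 − 27/2 = 30.5, R_n = min(1.2×30.5×12×450, 2.4×24×12×450) = 197.64 kN/bolt; interior L_c = 68 − 27 = 41, R_n = 265.68 kN/bolt. φR_n = 0.75 × (2×197.64 + 8×265.68) = 1890.5 kN.
Block shear: shear path 2×[44+4×68] = 2×316 mm, A_gv = 7584, A_nv = 2×(316 − 4.5×29)×12 = 4452 mm²; tension across gage: (78 − 1×29)×12 = 588 mm². R_n = min(0.6×450×4452, 0.6×350×7584) + 1.0×450×588 = min(1202, 1592.6) + 264.6 = 1466.6 kN. φR_n = 0.75 × 1466.6 = 1100.0 kN.
Tension rupture (net): A_n = (256 − 2×29)×12 = 2376 mm² (U = 1.0, A_e = A_n). φR_n = 0.75 × 450 × 2376 = 801.9 kN.
Governing: min(1591.3, 1890.5, 1100.0, 801.9) = 801.9 kN → net-section rupture.

801.9 kN (net-section rupture governs)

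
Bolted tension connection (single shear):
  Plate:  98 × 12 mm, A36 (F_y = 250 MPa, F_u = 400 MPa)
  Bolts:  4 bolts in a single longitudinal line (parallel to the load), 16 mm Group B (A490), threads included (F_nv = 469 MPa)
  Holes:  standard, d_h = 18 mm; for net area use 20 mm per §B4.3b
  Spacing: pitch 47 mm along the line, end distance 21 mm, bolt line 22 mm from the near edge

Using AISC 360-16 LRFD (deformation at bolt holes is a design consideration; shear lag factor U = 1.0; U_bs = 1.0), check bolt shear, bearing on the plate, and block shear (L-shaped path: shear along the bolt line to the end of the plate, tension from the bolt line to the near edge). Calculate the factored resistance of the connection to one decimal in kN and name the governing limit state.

241.9 kN (block shear governs)

Bolt shear: A_b = π(16)²/4 = 201.06 mm². φR_n = 0.75 × 469 × 201.06 × 4 × 1 = 282.9 kN.
Bearing (12 mm plate, F_u = 400 MPa): end bolts L_c = 21 − 18/2 = 12, R_n = min(1.2×12×12×400, 2.4×16×12×400) = 69.12 kN/bolt; interior L_c = 47 − 18 = 29, R_n = 167.04 kN/bolt. φR_n = 0.75 × (1×69.12 + 3×167.04) = 427.7 kN.
Block shear: shear path 1×[21+3×47] = 1×162 mm, A_gv = 1944, A_nv = 1×(162 − 3.5×20)×12 = 1104 mm²; tension to near edge: (22 − 0.5×20)×12 = 144 mm². R_n = min(0.6×400×1104, 0.6×250×1944) + 1.0×400×144 = min(264.96, 291.6) + 57.6 = 322.56 kN. φR_n = 0.75 × 322.56 = 241.9 kN.
Governing: min(282.9, 427.7, 241.9) = 241.9 kN → block shear.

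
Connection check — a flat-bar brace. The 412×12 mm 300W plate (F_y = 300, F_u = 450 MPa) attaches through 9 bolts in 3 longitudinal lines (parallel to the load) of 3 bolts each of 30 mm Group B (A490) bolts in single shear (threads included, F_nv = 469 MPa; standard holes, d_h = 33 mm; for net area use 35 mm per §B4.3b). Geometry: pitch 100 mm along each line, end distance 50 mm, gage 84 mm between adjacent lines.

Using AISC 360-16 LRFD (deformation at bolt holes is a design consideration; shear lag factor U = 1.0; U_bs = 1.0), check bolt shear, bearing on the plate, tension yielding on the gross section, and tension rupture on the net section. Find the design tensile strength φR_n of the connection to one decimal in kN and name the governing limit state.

Bolt shear: A_b = π(30)²/4 = 706.86 mm². φR_n = 0.75 × 469 × 706.86 × 9 × 1 = 2237.7 kN.
Bearing (12 mm plate, F_u = 450 MPa): end bolts L_c = 50 − 33/2 = 33.5, R_n = min(1.2×33.5×12×450, 2.4×30×12×450) = 217.08 kN/bolt; interior L_c = 100 − 33 = 67, R_n = 388.8 kN/bolt. φR_n = 0.75 × (3×217.08 + 6×388.8) = 2238.0 kN.
Tension yield (gross): A_g = 412×12 = 4944 mm². φR_n = 0.90 × 300 × 4944 = 1334.9 kN.
Tension rupture (net): A_n = (412 − 3×35)×12 = 3684 mm² (U = 1.0, A_e = A_n). φR_n = 0.75 × 450 × 3684 = 1243.4 kN.
Governing: min(2237.7, 2238.0, 1334.9, 1243.4) = 1243.4 kN → net-section rupture.

1243.4 kN (net-section rupture governs)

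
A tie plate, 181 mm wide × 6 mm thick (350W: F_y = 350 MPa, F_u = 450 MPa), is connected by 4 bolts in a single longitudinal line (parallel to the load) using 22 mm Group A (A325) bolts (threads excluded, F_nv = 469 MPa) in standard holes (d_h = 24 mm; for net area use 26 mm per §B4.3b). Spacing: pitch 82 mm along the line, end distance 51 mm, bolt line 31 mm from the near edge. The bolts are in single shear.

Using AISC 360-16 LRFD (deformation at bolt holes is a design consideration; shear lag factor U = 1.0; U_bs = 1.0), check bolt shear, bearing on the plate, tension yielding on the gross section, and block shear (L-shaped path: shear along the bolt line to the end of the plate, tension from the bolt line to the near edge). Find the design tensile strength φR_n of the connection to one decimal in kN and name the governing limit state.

Bolt shear: A_b = π(22)²/4 = 380.13 mm². φR_n = 0.75 × 469 × 380.13 × 4 × 1 = 534.8 kN.
Bearing (6 mm plate, F_u = 450 MPa): end bolts L_c = 51 − 24/2 = 39, R_n = min(1.2×39×6×450, 2.4×22×6×450) = 126.36 kN/bolt; interior L_c = 82 − 24 = 58, R_n = 142.56 kN/bolt. φR_n = 0.75 × (1×126.36 + 3×142.56) = 415.5 kN.
Tension yield (gross): A_g = 181×6 = 1086 mm². φR_n = 0.90 × 350 × 1086 = 342.1 kN.
Block shear: shear path 1×[51+3×82] = 1×297 mm, A_gv = 1782, A_nv = 1×(297 − 3.5×26)×6 = 1236 mm²; tension to near edge: (31 − 0.5×26)×6 = 108 mm². R_n = min(0.6×450×1236, 0.6×350×1782) + 1.0×450×108 = min(333.72, 374.22) + 48.6 = 382.32 kN. φR_n = 0.75 × 382.32 = 286.7 kN.
Governing: min(534.8, 415.5, 342.1, 286.7) = 286.7 kN → block shear.

286.7 kN (block shear governs)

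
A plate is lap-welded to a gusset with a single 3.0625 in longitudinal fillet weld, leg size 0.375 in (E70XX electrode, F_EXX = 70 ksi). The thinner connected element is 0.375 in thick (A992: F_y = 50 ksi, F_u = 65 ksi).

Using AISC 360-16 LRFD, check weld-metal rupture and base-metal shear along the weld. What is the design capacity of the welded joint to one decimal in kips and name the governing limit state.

Weld metal: throat = 0.707×0.375 = 0.26513 in, L = 3.0625 in. φR_n = 0.75 × 0.6 × 70 × 0.26513 × 3.0625 = 25.6 kips.
Base metal shear (0.375 in plate): yield φR_n = 1.0×0.6×50×0.375×3.0625 = 34.5 kips; rupture φR_n = 0.75×0.6×65×0.375×3.0625 = 33.6 kips; take 33.6 kips (rupture).
Governing: min(25.6, 33.6) = 25.6 kips → weld metal.

25.6 kips (weld metal governs)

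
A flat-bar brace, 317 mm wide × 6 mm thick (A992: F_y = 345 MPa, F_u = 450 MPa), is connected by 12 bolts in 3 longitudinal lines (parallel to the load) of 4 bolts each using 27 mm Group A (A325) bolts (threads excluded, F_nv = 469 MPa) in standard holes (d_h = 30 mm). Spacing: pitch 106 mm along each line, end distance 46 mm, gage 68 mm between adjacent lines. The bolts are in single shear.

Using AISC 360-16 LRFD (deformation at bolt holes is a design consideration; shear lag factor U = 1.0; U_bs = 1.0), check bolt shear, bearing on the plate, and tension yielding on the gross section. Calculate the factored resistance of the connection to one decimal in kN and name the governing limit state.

590.6 kN (gross-section yield governs)

Bolt shear: A_b = π(27)²/4 = 572.56 mm². φR_n = 0.75 × 469 × 572.56 × 12 × 1 = 2416.8 kN.
Bearing (6 mm plate, F_u = 450 MPa): end bolts L_c = 46 − 30/2 = 31, R_n = min(1.2×31×6×450, 2.4×27×6×450) = 100.44 kN/bolt; interior L_c = 106 − 30 = 76, R_n = 174.96 kN/bolt. φR_n = 0.75 × (3×100.44 + 9×174.96) = 1407.0 kN.
Tension yield (gross): A_g = 317×6 = 1902 mm². φR_n = 0.90 × 345 × 1902 = 590.6 kN.
Governing: min(2416.8, 1407.0, 590.6) = 590.6 kN → gross-section yield.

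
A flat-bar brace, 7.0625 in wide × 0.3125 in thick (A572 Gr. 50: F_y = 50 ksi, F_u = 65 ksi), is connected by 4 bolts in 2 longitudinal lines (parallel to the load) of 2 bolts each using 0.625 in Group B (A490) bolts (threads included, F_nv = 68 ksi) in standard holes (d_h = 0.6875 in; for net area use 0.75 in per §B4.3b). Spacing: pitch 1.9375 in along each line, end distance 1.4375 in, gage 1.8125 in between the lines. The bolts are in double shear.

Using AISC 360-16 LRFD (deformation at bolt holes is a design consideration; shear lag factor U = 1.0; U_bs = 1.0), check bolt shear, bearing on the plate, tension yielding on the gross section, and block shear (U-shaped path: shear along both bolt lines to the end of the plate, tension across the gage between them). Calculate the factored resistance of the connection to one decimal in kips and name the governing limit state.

Bolt shear: A_b = π(0.625)²/4 = 0.3068 in². φR_n = 0.75 × 68 × 0.3068 × 4 × 2 = 125.2 kips.
Bearing (0.3125 in plate, F_u = 65 ksi): end bolts L_c = 1.4375 − 0.6875/2 = 1.09375, R_n = min(1.2×1.09375×0.3125×65, 2.4×0.625×0.3125×65) = 26.66 kips/bolt; interior L_c = 1.9375 − 0.6875 = 1.25, R_n = 30.469 kips/bolt. φR_n = 0.75 × (2×26.66 + 2×30.469) = 85.7 kips.
Tension yield (gross): A_g = 7.0625×0.3125 = 2.207 in². φR_n = 0.90 × 50 × 2.207 = 99.3 kips.
Block shear: shear path 2×[1.4375+1×1.9375] = 2×3.375 in, A_gv = 2.1094, A_nv = 2×(3.375 − 1.5×0.75)×0.3125 = 1.4063 in²; tension across gage: (1.8125 − 1×0.75)×0.3125 = 0.33203 in². R_n = min(0.6×65×1.4063, 0.6×50×2.1094) + 1.0×65×0.33203 = min(54.846, 63.282) + 21.582 = 76.428 kips. φR_n = 0.75 × 76.428 = 57.3 kips.
Governing: min(125.2, 85.7, 99.3, 57.3) = 57.3 kips → block shear.

57.3 kips (block shear governs)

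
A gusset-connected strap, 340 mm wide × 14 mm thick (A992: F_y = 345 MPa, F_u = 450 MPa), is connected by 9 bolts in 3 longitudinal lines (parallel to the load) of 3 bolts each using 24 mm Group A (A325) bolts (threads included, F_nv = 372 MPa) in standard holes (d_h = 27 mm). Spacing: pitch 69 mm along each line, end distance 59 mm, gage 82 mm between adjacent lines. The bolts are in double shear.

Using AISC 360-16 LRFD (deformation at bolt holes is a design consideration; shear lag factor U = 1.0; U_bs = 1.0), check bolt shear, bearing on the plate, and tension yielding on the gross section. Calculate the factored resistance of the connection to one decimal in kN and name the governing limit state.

Bolt shear: A_b = π(24)²/4 = 452.39 mm². φR_n = 0.75 × 372 × 452.39 × 9 × 2 = 2271.9 kN.
Bearing (14 mm plate, F_u = 450 MPa): end bolts L_c = 59 − 27/2 = 45.5, R_n = min(1.2×45.5×14×450, 2.4×24×14×450) = 343.98 kN/bolt; interior L_c = 69 − 27 = 42, R_n = 317.52 kN/bolt. φR_n = 0.75 × (3×343.98 + 6×317.52) = 2202.8 kN.
Tension yield (gross): A_g = 340×14 = 4760 mm². φR_n = 0.90 × 345 × 4760 = 1478.0 kN.
Governing: min(2271.9, 2202.8, 1478.0) = 1478.0 kN → gross-section yield.

1478.0 kN (gross-section yield governs)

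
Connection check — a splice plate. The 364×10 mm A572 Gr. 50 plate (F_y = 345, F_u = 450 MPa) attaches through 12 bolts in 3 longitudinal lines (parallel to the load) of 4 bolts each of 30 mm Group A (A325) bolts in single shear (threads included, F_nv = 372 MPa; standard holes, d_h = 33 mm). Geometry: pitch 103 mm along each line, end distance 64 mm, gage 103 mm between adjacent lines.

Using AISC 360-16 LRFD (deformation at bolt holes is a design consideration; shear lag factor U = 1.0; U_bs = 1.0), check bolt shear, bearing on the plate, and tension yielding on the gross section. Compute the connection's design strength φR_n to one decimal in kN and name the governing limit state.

1130.2 kN (gross-section yield governs)

Bolt shear: A_b = π(30)²/4 = 706.86 mm². φR_n = 0.75 × 372 × 706.86 × 12 × 1 = 2366.6 kN.
Bearing (10 mm plate, F_u = 450 MPa): end bolts L_c = 64 − 33/2 = 47.5, R_n = min(1.2×47.5×10×450, 2.4×30×10×450) = 256.5 kN/bolt; interior L_c = 103 − 33 = 70, R_n = 324 kN/bolt. φR_n = 0.75 × (3×256.5 + 9×324) = 2764.1 kN.
Tension yield (gross): A_g = 364×10 = 3640 mm². φR_n = 0.90 × 345 × 3640 = 1130.2 kN.
Governing: min(2366.6, 2764.1, 1130.2) = 1130.2 kN → gross-section yield.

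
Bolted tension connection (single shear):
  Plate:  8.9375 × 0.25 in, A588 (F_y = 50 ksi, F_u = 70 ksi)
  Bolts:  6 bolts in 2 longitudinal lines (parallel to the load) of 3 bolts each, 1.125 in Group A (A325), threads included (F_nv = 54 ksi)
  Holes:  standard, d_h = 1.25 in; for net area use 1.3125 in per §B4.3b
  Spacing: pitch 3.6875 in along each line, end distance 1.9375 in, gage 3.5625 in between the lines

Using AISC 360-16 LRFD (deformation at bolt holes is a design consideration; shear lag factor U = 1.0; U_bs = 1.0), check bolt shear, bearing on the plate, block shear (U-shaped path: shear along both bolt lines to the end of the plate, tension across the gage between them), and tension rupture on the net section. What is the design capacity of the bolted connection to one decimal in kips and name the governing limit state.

Bolt shear: A_b = π(1.125)²/4 = 0.99402 in². φR_n = 0.75 × 54 × 0.99402 × 6 × 1 = 241.5 kips.
Bearing (0.25 in plate, F_u = 70 ksi): end bolts L_c = 1.9375 − 1.25/2 = 1.3125, R_n = min(1.2×1.3125×0.25×70, 2.4×1.125×0.25×70) = 27.563 kips/bolt; interior L_c = 3.6875 − 1.25 = 2.4375, R_n = 47.25 kips/bolt. φR_n = 0.75 × (2×27.563 + 4×47.25) = 183.1 kips.
Block shear: shear path 2×[1.9375+2×3.6875] = 2×9.3125 in, A_gv = 4.6563, A_nv = 2×(9.3125 − 2.5×1.3125)×0.25 = 3.0156 in²; tension across gage: (3.5625 − 1×1.3125)×0.25 = 0.5625 in². R_n = min(0.6×70×3.0156, 0.6×50×4.6563) + 1.0×70×0.5625 = min(126.66, 139.69) + 39.375 = 166.04 kips. φR_n = 0.75 × 166.04 = 124.5 kips.
Tension rupture (net): A_n = (8.9375 − 2×1.3125)×0.25 = 1.5781 in² (U = 1.0, A_e = A_n). φR_n = 0.75 × 70 × 1.5781 = 82.9 kips.
Governing: min(241.5, 183.1, 124.5, 82.9) = 82.9 kips → net-section rupture.

82.9 kips (net-section rupture governs)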